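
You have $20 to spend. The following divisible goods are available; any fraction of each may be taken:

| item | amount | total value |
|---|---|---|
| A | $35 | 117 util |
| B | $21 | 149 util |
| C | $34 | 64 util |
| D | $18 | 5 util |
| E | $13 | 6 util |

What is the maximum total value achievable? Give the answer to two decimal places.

141.90

Take in order of value per unit:
- B (149/21 per unit): 20 of 21 → value 20×149/21 = 141.9048, running total 141.90
Total 141.90.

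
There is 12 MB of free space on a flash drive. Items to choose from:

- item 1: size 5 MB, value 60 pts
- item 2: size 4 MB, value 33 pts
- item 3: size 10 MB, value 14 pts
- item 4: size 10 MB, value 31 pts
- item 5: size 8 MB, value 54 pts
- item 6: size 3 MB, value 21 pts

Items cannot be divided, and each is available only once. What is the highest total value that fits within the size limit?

Check high-value combinations within 12 MB:
- item 1+item 2+item 6: size 5+4+3=12, value 60+33+21=114
- item 1+item 2: size 5+4=9, value 60+33=93
- item 2+item 5: size 4+8=12, value 33+54=87
- item 1+item 6: size 5+3=8, value 60+21=81
Best: 114 pts.

114 pts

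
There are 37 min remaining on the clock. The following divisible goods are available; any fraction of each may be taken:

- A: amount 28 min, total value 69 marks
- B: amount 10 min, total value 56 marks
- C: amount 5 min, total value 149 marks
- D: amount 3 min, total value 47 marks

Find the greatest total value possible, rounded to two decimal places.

Take in order of value per unit:
- C (149/5 per unit): all 5 → value 149, running total 149.00
- D (47/3 per unit): all 3 → value 47, running total 196.00
- B (56/10 per unit): all 10 → value 56, running total 252.00
- A (69/28 per unit): 19 of 28 → value 19×69/28 = 46.8214, running total 298.82
Total 298.82.

298.82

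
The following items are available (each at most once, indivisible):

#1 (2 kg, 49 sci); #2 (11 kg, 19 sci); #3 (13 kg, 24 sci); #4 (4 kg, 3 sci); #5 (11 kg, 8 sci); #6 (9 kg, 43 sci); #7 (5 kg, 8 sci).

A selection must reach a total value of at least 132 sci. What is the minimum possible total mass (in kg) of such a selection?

35

Subsets with value ≥ 132, sorted by total mass:
- #1+#2+#3+#6: mass 35, value 135
- #1+#2+#3+#4+#6: mass 39, value 138
- #1+#2+#3+#6+#7: mass 40, value 143
Minimum mass: 35 kg.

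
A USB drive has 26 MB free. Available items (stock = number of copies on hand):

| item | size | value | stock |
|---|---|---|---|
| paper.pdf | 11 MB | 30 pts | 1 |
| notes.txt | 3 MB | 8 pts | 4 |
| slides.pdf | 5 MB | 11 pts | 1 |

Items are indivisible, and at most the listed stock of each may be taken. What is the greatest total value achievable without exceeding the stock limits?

Best selections within size 26 and stock limits:
- 1×paper.pdf + 3×notes.txt + 1×slides.pdf: size 25, value 65
- 1×paper.pdf + 4×notes.txt: size 23, value 62
Best: 65 pts.

65 pts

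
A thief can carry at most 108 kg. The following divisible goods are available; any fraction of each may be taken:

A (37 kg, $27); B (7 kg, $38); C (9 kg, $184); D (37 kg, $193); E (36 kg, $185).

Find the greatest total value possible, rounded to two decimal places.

613.86

Take in order of value per unit:
- C (184/9 per unit): all 9 → value 184, running total 184.00
- B (38/7 per unit): all 7 → value 38, running total 222.00
- D (193/37 per unit): all 37 → value 193, running total 415.00
- E (185/36 per unit): all 36 → value 185, running total 600.00
- A (27/37 per unit): 19 of 37 → value 19×27/37 = 13.8649, running total 613.86
Total 613.86.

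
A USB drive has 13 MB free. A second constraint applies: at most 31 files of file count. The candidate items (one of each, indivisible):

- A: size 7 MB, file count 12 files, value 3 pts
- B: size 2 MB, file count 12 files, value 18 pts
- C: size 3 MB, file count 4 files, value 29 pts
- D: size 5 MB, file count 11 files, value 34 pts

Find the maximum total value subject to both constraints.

Feasible sets respecting both limits:
- B+C+D: size 10, file count 27, value 81
- C+D: size 8, file count 15, value 63
- B+D: size 7, file count 23, value 52
- A+B+C: size 12, file count 28, value 50
Best: 81 pts.

81 pts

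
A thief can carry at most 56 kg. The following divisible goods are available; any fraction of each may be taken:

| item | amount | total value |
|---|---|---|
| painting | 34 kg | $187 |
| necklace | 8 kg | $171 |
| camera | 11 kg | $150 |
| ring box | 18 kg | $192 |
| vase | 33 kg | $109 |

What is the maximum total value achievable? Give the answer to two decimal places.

617.50

Take in order of value per unit:
- necklace (171/8 per unit): all 8 → value 171, running total 171.00
- camera (150/11 per unit): all 11 → value 150, running total 321.00
- ring box (192/18 per unit): all 18 → value 192, running total 513.00
- painting (187/34 per unit): 19 of 34 → value 19×187/34 = 104.5000, running total 617.50
Total 617.50.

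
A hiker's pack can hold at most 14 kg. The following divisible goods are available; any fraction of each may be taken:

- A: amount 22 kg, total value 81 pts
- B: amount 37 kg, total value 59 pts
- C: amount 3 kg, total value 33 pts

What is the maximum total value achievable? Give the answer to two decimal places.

Take in order of value per unit:
- C (33/3 per unit): all 3 → value 33, running total 33.00
- A (81/22 per unit): 11 of 22 → value 11×81/22 = 40.5000, running total 73.50
Total 73.50.

73.50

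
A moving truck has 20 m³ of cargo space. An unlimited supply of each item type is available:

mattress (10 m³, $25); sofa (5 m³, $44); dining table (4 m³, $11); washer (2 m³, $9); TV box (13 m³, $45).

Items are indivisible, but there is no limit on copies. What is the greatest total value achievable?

$176

Best value-per-unit is sofa at 44/5, and filling with it alone uses volume 4×5=20. No mix of the others beats 4×44 = 176.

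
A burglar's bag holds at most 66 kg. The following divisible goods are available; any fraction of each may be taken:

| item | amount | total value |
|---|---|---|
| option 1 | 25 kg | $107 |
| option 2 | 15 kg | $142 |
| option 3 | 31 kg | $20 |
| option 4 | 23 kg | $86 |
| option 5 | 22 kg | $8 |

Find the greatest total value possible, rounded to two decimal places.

Take in order of value per unit:
- option 2 (142/15 per unit): all 15 → value 142, running total 142.00
- option 1 (107/25 per unit): all 25 → value 107, running total 249.00
- option 4 (86/23 per unit): all 23 → value 86, running total 335.00
- option 3 (20/31 per unit): 3 of 31 → value 3×20/31 = 1.9355, running total 336.94
Total 336.94.

336.94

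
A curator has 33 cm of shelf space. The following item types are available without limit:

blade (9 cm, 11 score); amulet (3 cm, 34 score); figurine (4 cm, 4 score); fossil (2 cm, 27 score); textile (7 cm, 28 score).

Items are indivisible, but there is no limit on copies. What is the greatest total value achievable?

439 score

Best value-per-unit is fossil at 27/2; filling with it alone gives 16×27 = 432.
Optimal mix: 1×amulet + 15×fossil → length 33, value 439.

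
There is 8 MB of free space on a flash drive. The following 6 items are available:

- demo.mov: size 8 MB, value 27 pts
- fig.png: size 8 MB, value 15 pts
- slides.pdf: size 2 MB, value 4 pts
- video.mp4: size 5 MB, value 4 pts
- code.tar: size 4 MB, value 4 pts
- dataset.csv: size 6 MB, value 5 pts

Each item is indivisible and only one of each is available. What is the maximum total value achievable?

This is a 0/1 knapsack; check combinations near the capacity.
- demo.mov: size 8, value 27
- fig.png: size 8, value 15
- slides.pdf+dataset.csv: size 2+6=8, value 4+5=9
- slides.pdf+code.tar: size 2+4=6, value 4+4=8
Best: 27 pts.

27 pts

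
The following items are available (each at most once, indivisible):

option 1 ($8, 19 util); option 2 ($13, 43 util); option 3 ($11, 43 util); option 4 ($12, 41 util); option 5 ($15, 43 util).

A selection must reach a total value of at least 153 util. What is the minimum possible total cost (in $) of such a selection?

51

Subsets with value ≥ 153, sorted by total cost:
- option 2+option 3+option 4+option 5: cost 51, value 170
- option 1+option 2+option 3+option 4+option 5: cost 59, value 189
Minimum cost: 51 $.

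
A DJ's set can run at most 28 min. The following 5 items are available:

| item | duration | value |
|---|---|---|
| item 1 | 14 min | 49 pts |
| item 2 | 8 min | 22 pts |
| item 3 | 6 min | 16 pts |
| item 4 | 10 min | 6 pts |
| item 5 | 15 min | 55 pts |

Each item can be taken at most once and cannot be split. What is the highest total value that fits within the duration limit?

Check high-value combinations within 28 min:
- item 1+item 2+item 3: duration 14+8+6=28, value 49+22+16=87
- item 2+item 5: duration 8+15=23, value 22+55=77
- item 3+item 5: duration 6+15=21, value 16+55=71
- item 1+item 2: duration 14+8=22, value 49+22=71
Best: 87 pts.

87 pts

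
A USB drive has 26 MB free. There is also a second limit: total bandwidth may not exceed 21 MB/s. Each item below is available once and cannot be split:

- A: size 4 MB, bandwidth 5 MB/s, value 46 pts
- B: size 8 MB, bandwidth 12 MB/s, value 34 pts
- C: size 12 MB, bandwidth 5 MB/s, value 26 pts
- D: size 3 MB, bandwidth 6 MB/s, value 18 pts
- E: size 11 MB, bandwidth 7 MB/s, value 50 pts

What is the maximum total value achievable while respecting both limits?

114 pts

Feasible sets respecting both limits:
- A+D+E: size 18, bandwidth 18, value 114
- A+E: size 15, bandwidth 12, value 96
- C+D+E: size 26, bandwidth 18, value 94
- A+C+D: size 19, bandwidth 16, value 90
Best: 114 pts.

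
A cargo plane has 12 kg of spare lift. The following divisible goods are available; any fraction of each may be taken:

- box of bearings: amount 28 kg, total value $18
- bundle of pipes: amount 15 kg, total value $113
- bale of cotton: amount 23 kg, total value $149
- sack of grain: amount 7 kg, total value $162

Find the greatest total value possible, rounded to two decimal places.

199.67

Take in order of value per unit:
- sack of grain (162/7 per unit): all 7 → value 162, running total 162.00
- bundle of pipes (113/15 per unit): 5 of 15 → value 5×113/15 = 37.6667, running total 199.67
Total 199.67.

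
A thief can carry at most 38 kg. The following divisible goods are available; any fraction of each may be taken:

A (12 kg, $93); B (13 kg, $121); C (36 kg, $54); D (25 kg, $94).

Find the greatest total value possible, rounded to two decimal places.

262.88

Take in order of value per unit:
- B (121/13 per unit): all 13 → value 121, running total 121.00
- A (93/12 per unit): all 12 → value 93, running total 214.00
- D (94/25 per unit): 13 of 25 → value 13×94/25 = 48.8800, running total 262.88
Total 262.88.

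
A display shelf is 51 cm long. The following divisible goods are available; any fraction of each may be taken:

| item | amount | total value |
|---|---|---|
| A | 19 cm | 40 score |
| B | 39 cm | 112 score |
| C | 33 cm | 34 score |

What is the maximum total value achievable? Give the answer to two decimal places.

137.26

Take in order of value per unit:
- B (112/39 per unit): all 39 → value 112, running total 112.00
- A (40/19 per unit): 12 of 19 → value 12×40/19 = 25.2632, running total 137.26
Total 137.26.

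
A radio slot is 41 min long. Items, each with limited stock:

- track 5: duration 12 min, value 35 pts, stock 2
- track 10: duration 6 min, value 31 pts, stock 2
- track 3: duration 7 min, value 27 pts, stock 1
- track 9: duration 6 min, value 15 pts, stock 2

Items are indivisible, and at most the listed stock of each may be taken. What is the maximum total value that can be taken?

139 pts

Best selections within duration 41 and stock limits:
- 1×track 5 + 2×track 10 + 1×track 3 + 1×track 9: duration 37, value 139
- 2×track 5 + 2×track 10: duration 36, value 132
- 2×track 5 + 1×track 10 + 1×track 3: duration 37, value 128
- 1×track 5 + 2×track 10 + 2×track 9: duration 36, value 127
Best: 139 pts.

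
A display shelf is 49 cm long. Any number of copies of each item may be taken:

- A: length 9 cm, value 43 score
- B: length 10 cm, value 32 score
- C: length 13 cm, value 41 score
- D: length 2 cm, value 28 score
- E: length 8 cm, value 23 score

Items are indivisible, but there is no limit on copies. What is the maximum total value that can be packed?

672 score

Best value-per-unit is D at 28/2, and filling with it alone uses length 24×2=48. No mix of the others beats 24×28 = 672.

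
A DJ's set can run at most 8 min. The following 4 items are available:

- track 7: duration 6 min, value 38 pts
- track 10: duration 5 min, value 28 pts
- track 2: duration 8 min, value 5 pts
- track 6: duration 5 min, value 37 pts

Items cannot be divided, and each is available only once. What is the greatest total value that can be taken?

38 pts

Check high-value combinations within 8 min:
- track 7: duration 6, value 38
- track 6: duration 5, value 37
- track 10: duration 5, value 28
- track 2: duration 8, value 5
Best: 38 pts.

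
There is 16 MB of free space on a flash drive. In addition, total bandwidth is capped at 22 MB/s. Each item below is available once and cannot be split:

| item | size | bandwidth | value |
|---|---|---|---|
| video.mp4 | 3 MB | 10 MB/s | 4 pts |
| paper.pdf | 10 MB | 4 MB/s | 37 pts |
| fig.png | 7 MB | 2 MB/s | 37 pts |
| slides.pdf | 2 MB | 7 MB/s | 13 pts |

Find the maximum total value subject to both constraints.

54 pts

Feasible sets respecting both limits:
- video.mp4+paper.pdf+slides.pdf: size 15, bandwidth 21, value 54
- video.mp4+fig.png+slides.pdf: size 12, bandwidth 19, value 54
- paper.pdf+slides.pdf: size 12, bandwidth 11, value 50
Best: 54 pts.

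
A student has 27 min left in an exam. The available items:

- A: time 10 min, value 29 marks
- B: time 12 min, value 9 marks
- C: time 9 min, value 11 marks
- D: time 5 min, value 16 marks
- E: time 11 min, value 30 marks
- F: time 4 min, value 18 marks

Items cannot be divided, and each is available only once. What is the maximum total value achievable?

This is a 0/1 knapsack; check combinations near the capacity.
- A+E+F: time 10+11+4=25, value 29+30+18=77
- A+D+E: time 10+5+11=26, value 29+16+30=75
- D+E+F: time 5+11+4=20, value 16+30+18=64
- A+D+F: time 10+5+4=19, value 29+16+18=63
- A+E: time 10+11=21, value 29+30=59
Best: 77 marks.

77 marks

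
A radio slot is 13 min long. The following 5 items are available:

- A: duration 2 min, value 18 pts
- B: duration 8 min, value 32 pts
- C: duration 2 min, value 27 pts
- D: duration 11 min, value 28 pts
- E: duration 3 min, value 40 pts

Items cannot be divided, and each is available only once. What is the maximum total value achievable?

Check high-value combinations within 13 min:
- B+C+E: duration 8+2+3=13, value 32+27+40=99
- A+B+E: duration 2+8+3=13, value 18+32+40=90
- A+C+E: duration 2+2+3=7, value 18+27+40=85
- A+B+C: duration 2+8+2=12, value 18+32+27=77
- B+E: duration 8+3=11, value 32+40=72
Best: 99 pts.

99 pts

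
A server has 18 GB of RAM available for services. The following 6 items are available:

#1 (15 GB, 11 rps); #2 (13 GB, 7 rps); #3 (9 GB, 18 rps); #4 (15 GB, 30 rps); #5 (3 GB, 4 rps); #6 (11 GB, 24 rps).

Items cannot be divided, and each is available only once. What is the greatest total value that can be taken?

34 rps

This is a 0/1 knapsack; check combinations near the capacity.
- #4+#5: memory 15+3=18, value 30+4=34
- #4: memory 15, value 30
- #5+#6: memory 3+11=14, value 4+24=28
- #6: memory 11, value 24
Best: 34 rps.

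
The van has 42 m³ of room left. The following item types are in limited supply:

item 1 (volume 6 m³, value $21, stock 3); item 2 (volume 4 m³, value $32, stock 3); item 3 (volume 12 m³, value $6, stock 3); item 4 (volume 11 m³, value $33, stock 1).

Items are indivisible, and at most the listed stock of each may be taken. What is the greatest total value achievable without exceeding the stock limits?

$192

Best selections within volume 42 and stock limits:
- 3×item 1 + 3×item 2 + 1×item 4: volume 41, value 192
- 2×item 1 + 3×item 2 + 1×item 4: volume 35, value 171
- 3×item 1 + 3×item 2 + 1×item 3: volume 42, value 165
- 3×item 1 + 2×item 2 + 1×item 4: volume 37, value 160
Best: $192.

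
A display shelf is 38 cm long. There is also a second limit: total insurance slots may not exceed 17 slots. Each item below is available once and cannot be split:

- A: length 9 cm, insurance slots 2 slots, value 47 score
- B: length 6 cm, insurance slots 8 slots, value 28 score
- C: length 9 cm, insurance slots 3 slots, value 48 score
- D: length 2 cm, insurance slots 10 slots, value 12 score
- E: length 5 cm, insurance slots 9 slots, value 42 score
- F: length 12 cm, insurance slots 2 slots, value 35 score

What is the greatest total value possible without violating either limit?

Feasible sets respecting both limits:
- A+C+E+F: length 35, insurance slots 16, value 172
- A+B+C+F: length 36, insurance slots 15, value 158
- A+C+D+F: length 32, insurance slots 17, value 142
Best: 172 score.

172 score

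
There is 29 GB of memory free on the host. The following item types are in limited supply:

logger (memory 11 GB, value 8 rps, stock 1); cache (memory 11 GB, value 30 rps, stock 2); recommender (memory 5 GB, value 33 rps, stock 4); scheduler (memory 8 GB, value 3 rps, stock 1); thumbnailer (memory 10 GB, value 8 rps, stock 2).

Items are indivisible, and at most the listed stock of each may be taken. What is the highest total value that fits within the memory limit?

135 rps

Best selections within memory 29 and stock limits:
- 4×recommender + 1×scheduler: memory 28, value 135
- 4×recommender: memory 20, value 132
- 1×cache + 3×recommender: memory 26, value 129
Best: 135 rps.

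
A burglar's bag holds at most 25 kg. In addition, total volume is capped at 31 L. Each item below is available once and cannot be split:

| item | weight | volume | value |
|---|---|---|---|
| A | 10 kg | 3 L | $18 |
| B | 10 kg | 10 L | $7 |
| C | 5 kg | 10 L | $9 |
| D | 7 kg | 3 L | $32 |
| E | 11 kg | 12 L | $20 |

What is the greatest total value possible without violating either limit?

$61

Feasible sets respecting both limits:
- C+D+E: weight 23, volume 25, value 61
- A+C+D: weight 22, volume 16, value 59
- D+E: weight 18, volume 15, value 52
- A+D: weight 17, volume 6, value 50
Best: $61.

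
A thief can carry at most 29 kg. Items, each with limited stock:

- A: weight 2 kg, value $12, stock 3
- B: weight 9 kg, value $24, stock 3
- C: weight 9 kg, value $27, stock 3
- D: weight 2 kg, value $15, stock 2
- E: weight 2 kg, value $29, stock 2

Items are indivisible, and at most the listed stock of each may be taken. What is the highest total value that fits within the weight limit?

$154

Best selections within weight 29 and stock limits:
- 1×A + 2×C + 2×D + 2×E: weight 28, value 154
- 3×A + 1×C + 2×D + 2×E: weight 23, value 151
Best: $154.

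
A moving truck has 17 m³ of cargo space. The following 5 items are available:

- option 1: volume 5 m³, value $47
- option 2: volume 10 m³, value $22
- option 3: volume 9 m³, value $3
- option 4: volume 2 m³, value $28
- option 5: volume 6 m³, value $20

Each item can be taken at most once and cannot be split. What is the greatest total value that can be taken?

$97

Check high-value combinations within 17 m³:
- option 1+option 2+option 4: volume 5+10+2=17, value 47+22+28=97
- option 1+option 4+option 5: volume 5+2+6=13, value 47+28+20=95
- option 1+option 3+option 4: volume 5+9+2=16, value 47+3+28=78
- option 1+option 4: volume 5+2=7, value 47+28=75
- option 1+option 2: volume 5+10=15, value 47+22=69
Best: $97.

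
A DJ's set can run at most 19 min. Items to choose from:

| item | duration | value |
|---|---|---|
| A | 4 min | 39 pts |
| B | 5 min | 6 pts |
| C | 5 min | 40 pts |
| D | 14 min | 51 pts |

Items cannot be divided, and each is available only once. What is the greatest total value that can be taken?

91 pts

Check high-value combinations within 19 min:
- C+D: duration 5+14=19, value 40+51=91
- A+D: duration 4+14=18, value 39+51=90
- A+B+C: duration 4+5+5=14, value 39+6+40=85
- A+C: duration 4+5=9, value 39+40=79
Best: 91 pts.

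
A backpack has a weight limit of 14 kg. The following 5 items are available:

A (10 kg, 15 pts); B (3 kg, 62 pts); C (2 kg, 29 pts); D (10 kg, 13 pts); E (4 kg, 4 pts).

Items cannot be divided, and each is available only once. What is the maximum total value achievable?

95 pts

Check high-value combinations within 14 kg:
- B+C+E: weight 3+2+4=9, value 62+29+4=95
- B+C: weight 3+2=5, value 62+29=91
- A+B: weight 10+3=13, value 15+62=77
Best: 95 pts.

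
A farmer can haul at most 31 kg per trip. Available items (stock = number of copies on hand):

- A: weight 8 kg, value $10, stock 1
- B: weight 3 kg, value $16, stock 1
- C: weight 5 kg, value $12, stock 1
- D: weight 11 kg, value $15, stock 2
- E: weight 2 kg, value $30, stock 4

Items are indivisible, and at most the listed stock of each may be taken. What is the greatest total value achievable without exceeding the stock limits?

$163

Top feasible selections:
- 1×B + 1×C + 1×D + 4×E: weight 27, value 163
- 1×A + 1×B + 1×D + 4×E: weight 30, value 161
- 1×A + 1×B + 1×C + 4×E: weight 24, value 158
Best: $163.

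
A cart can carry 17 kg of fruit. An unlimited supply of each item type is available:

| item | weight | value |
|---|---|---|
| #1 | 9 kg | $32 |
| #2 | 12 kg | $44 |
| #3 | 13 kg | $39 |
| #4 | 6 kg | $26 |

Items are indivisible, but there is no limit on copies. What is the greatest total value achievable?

Best value-per-unit is #4 at 26/6; filling with it alone gives 2×26 = 52.
Optimal mix: 1×#1 + 1×#4 → weight 15, value 58.

$58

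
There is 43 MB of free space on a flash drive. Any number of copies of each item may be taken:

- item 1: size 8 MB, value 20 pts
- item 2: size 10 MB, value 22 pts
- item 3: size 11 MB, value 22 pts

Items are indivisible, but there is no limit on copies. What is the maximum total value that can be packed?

Best value-per-unit is item 1 at 20/8; filling with it alone gives 5×20 = 100.
Optimal mix: 4×item 1 + 1×item 2 → size 42, value 102.

102 pts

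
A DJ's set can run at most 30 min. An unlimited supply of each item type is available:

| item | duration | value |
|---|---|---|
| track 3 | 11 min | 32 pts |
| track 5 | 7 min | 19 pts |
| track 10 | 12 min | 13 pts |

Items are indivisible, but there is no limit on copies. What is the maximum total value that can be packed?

83 pts

Best value-per-unit is track 3 at 32/11; filling with it alone gives 2×32 = 64.
Optimal mix: 2×track 3 + 1×track 5 → duration 29, value 83.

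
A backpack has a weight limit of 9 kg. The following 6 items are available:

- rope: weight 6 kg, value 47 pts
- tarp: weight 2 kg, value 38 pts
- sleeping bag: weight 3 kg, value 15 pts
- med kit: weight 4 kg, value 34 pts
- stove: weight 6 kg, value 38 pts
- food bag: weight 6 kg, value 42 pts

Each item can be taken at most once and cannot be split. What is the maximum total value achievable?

87 pts

This is a 0/1 knapsack; check combinations near the capacity.
- tarp+sleeping bag+med kit: weight 2+3+4=9, value 38+15+34=87
- rope+tarp: weight 6+2=8, value 47+38=85
- tarp+food bag: weight 2+6=8, value 38+42=80
- tarp+stove: weight 2+6=8, value 38+38=76
- tarp+med kit: weight 2+4=6, value 38+34=72
Best: 87 pts.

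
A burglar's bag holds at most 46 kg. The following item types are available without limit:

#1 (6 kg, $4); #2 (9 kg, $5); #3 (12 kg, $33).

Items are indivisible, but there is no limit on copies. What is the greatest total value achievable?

$104

Best value-per-unit is #3 at 33/12; filling with it alone gives 3×33 = 99.
Optimal mix: 1×#2 + 3×#3 → weight 45, value 104.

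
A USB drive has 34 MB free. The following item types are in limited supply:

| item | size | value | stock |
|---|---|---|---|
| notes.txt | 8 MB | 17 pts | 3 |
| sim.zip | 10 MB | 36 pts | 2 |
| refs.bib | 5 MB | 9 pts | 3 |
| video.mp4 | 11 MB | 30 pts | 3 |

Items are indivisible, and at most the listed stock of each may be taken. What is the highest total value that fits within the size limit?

102 pts

Top feasible selections:
- 2×sim.zip + 1×video.mp4: size 31, value 102
- 1×notes.txt + 2×sim.zip + 1×refs.bib: size 33, value 98
- 1×sim.zip + 2×video.mp4: size 32, value 96
- 1×notes.txt + 1×sim.zip + 1×refs.bib + 1×video.mp4: size 34, value 92
Best: 102 pts.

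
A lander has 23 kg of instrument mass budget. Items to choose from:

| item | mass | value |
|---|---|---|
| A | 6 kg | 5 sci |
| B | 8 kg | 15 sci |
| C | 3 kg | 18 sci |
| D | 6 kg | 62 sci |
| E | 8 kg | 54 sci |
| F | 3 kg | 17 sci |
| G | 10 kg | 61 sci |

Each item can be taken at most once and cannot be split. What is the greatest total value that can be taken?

This is a 0/1 knapsack; check combinations near the capacity.
- C+D+F+G: mass 3+6+3+10=22, value 18+62+17+61=158
- C+D+E+F: mass 3+6+8+3=20, value 18+62+54+17=151
- C+D+G: mass 3+6+10=19, value 18+62+61=141
- D+F+G: mass 6+3+10=19, value 62+17+61=140
Best: 158 sci.

158 sci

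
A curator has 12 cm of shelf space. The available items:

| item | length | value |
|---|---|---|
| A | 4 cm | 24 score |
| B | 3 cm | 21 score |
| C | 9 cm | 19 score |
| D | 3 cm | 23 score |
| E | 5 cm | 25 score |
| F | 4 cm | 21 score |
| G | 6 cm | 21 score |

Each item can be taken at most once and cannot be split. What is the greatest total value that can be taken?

72 score

This is a 0/1 knapsack; check combinations near the capacity.
- A+D+E: length 4+3+5=12, value 24+23+25=72
- A+B+E: length 4+3+5=12, value 24+21+25=70
- B+D+E: length 3+3+5=11, value 21+23+25=69
- D+E+F: length 3+5+4=12, value 23+25+21=69
- A+B+D: length 4+3+3=10, value 24+21+23=68
Best: 72 score.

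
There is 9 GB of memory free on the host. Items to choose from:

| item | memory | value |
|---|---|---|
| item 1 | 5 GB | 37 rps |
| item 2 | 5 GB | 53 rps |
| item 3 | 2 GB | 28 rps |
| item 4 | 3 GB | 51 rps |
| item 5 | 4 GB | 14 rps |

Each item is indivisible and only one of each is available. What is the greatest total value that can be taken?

Check high-value combinations within 9 GB:
- item 2+item 4: memory 5+3=8, value 53+51=104
- item 3+item 4+item 5: memory 2+3+4=9, value 28+51+14=93
- item 1+item 4: memory 5+3=8, value 37+51=88
- item 2+item 3: memory 5+2=7, value 53+28=81
- item 3+item 4: memory 2+3=5, value 28+51=79
Best: 104 rps.

104 rps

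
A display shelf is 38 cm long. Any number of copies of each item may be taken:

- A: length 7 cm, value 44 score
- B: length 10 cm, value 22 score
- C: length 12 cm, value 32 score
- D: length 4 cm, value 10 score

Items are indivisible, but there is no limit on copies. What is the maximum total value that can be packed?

Best value-per-unit is A at 44/7, and filling with it alone uses length 5×7=35. No mix of the others beats 5×44 = 220.

220 score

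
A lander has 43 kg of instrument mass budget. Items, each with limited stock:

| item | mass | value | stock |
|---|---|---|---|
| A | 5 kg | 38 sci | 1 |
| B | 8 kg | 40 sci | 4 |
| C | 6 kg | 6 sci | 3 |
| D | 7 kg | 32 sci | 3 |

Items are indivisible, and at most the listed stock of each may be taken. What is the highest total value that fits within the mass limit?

Top feasible selections:
- 1×A + 3×B + 2×D: mass 43, value 222
- 1×A + 2×B + 3×D: mass 42, value 214
- 1×A + 4×B + 1×C: mass 43, value 204
- 1×A + 4×B: mass 37, value 198
Best: 222 sci.

222 sci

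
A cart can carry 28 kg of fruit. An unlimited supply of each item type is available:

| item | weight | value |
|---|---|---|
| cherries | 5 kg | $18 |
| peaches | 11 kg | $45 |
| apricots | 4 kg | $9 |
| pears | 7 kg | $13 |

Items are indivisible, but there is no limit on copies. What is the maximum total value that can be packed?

Best value-per-unit is peaches at 45/11; filling with it alone gives 2×45 = 90.
Optimal mix: 1×cherries + 2×peaches → weight 27, value 108.

$108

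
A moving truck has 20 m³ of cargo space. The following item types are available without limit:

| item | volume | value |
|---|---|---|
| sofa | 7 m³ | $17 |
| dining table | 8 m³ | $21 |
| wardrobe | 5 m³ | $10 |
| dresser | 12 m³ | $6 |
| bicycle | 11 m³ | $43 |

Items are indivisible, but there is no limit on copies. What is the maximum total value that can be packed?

Best value-per-unit is bicycle at 43/11; filling with it alone gives 1×43 = 43.
Optimal mix: 1×dining table + 1×bicycle → volume 19, value 64.

$64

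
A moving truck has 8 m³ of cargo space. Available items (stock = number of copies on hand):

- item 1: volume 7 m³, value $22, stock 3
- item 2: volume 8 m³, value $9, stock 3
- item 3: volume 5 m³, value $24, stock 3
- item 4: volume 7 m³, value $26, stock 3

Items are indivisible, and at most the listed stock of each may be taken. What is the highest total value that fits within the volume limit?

Best selections within volume 8 and stock limits:
- 1×item 4: volume 7, value 26
- 1×item 3: volume 5, value 24
Best: $26.

$26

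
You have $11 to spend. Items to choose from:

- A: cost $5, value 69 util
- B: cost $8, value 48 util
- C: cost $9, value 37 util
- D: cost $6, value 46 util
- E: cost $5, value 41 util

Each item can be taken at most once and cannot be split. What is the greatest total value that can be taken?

Check high-value combinations within $11:
- A+D: cost 5+6=11, value 69+46=115
- A+E: cost 5+5=10, value 69+41=110
- D+E: cost 6+5=11, value 46+41=87
Best: 115 util.

115 util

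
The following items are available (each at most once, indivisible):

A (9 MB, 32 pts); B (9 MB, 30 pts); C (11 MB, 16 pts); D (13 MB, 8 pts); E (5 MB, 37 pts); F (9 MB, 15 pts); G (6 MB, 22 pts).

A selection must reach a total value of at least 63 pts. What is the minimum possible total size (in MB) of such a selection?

Subsets with value ≥ 63, sorted by total size:
- A+E: size 14, value 69
- B+E: size 14, value 67
- A+E+G: size 20, value 91
Minimum size: 14 MB.

14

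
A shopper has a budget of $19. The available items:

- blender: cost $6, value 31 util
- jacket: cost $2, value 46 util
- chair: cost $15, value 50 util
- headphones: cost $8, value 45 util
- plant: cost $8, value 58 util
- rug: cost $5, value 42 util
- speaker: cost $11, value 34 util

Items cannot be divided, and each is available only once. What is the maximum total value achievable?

149 util

Check high-value combinations within $19:
- jacket+headphones+plant: cost 2+8+8=18, value 46+45+58=149
- jacket+plant+rug: cost 2+8+5=15, value 46+58+42=146
- blender+jacket+plant: cost 6+2+8=16, value 31+46+58=135
- jacket+headphones+rug: cost 2+8+5=15, value 46+45+42=133
- blender+plant+rug: cost 6+8+5=19, value 31+58+42=131
Best: 149 util.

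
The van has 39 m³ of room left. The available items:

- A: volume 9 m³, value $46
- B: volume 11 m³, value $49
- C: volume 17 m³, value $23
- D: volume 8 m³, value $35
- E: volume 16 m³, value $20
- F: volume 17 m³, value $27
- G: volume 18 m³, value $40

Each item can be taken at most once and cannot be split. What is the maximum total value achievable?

$135

This is a 0/1 knapsack; check combinations near the capacity.
- A+B+G: volume 9+11+18=38, value 46+49+40=135
- A+B+D: volume 9+11+8=28, value 46+49+35=130
- B+D+G: volume 11+8+18=37, value 49+35+40=124
- A+B+F: volume 9+11+17=37, value 46+49+27=122
- A+D+G: volume 9+8+18=35, value 46+35+40=121
Best: $135.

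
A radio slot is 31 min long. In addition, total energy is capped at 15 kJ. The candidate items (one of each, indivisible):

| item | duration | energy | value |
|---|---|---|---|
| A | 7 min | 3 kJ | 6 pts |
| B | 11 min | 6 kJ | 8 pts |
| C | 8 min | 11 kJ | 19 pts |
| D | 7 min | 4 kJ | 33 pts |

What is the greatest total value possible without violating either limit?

52 pts

Feasible sets respecting both limits:
- C+D: duration 15, energy 15, value 52
- A+B+D: duration 25, energy 13, value 47
- B+D: duration 18, energy 10, value 41
Best: 52 pts.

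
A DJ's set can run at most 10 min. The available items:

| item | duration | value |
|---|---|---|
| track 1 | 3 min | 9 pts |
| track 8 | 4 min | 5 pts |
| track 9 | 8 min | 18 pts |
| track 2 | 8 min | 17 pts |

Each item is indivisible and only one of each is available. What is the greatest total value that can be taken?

Check high-value combinations within 10 min:
- track 9: duration 8, value 18
- track 2: duration 8, value 17
- track 1+track 8: duration 3+4=7, value 9+5=14
Best: 18 pts.

18 pts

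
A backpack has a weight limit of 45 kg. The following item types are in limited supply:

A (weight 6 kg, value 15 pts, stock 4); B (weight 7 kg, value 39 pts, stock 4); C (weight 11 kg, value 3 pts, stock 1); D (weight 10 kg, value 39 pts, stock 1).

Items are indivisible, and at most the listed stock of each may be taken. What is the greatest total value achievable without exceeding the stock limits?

Top feasible selections:
- 1×A + 4×B + 1×D: weight 44, value 210
- 4×B + 1×D: weight 38, value 195
- 2×A + 4×B: weight 40, value 186
Best: 210 pts.

210 pts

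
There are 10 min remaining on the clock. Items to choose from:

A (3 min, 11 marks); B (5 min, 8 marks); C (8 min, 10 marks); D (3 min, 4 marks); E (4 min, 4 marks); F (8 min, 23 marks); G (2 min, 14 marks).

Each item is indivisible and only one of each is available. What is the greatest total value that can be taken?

Check high-value combinations within 10 min:
- F+G: time 8+2=10, value 23+14=37
- A+B+G: time 3+5+2=10, value 11+8+14=33
- A+D+G: time 3+3+2=8, value 11+4+14=29
- A+E+G: time 3+4+2=9, value 11+4+14=29
- B+D+G: time 5+3+2=10, value 8+4+14=26
Best: 37 marks.

37 marks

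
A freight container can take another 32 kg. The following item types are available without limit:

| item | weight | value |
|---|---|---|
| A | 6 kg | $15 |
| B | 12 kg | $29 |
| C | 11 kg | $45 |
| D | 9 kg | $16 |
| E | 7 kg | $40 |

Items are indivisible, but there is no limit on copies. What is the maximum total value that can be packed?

$165

Best value-per-unit is E at 40/7; filling with it alone gives 4×40 = 160.
Optimal mix: 1×C + 3×E → weight 32, value 165.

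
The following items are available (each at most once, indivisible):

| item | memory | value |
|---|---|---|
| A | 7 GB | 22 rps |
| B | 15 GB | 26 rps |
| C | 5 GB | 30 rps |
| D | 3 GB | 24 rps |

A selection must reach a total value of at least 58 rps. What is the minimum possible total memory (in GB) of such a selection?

15

Subsets with value ≥ 58, sorted by total memory:
- A+C+D: memory 15, value 76
- B+C+D: memory 23, value 80
Minimum memory: 15 GB.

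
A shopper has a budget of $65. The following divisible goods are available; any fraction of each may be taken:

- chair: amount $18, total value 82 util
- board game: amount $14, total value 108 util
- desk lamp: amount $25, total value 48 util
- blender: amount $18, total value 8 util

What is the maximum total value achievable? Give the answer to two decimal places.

Take in order of value per unit:
- board game (108/14 per unit): all 14 → value 108, running total 108.00
- chair (82/18 per unit): all 18 → value 82, running total 190.00
- desk lamp (48/25 per unit): all 25 → value 48, running total 238.00
- blender (8/18 per unit): 8 of 18 → value 8×8/18 = 3.5556, running total 241.56
Total 241.56.

241.56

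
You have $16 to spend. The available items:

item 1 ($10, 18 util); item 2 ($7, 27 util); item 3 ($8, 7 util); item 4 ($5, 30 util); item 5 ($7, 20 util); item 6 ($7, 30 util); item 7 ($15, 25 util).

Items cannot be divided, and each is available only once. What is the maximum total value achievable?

This is a 0/1 knapsack; check combinations near the capacity.
- item 4+item 6: cost 5+7=12, value 30+30=60
- item 2+item 4: cost 7+5=12, value 27+30=57
- item 2+item 6: cost 7+7=14, value 27+30=57
Best: 60 util.

60 util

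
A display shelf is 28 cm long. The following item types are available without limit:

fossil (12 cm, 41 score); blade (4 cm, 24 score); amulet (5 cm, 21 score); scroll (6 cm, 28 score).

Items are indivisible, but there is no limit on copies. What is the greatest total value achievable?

168 score

Best value-per-unit is blade at 24/4, and filling with it alone uses length 7×4=28. No mix of the others beats 7×24 = 168.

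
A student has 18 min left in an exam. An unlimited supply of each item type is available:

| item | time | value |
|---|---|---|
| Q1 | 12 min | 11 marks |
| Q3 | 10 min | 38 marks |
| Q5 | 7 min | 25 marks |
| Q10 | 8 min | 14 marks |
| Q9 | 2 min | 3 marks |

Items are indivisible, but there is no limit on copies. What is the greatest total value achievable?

Best value-per-unit is Q3 at 38/10; filling with it alone gives 1×38 = 38.
Optimal mix: 1×Q3 + 1×Q5 → time 17, value 63.

63 marks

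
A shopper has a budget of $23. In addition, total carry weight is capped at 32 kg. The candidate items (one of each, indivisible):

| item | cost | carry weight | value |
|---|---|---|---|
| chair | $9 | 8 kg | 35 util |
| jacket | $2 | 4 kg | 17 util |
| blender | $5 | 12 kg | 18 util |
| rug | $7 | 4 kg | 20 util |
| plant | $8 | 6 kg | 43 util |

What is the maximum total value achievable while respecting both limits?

Feasible sets respecting both limits:
- jacket+blender+rug+plant: cost 22, carry weight 26, value 98
- chair+blender+plant: cost 22, carry weight 26, value 96
- chair+jacket+plant: cost 19, carry weight 18, value 95
- chair+jacket+blender+rug: cost 23, carry weight 28, value 90
Best: 98 util.

98 util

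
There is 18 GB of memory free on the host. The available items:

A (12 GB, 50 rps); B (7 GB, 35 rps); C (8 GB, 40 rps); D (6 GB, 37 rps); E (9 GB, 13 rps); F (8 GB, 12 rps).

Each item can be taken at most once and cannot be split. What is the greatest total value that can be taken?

Check high-value combinations within 18 GB:
- A+D: memory 12+6=18, value 50+37=87
- C+D: memory 8+6=14, value 40+37=77
- B+C: memory 7+8=15, value 35+40=75
Best: 87 rps.

87 rps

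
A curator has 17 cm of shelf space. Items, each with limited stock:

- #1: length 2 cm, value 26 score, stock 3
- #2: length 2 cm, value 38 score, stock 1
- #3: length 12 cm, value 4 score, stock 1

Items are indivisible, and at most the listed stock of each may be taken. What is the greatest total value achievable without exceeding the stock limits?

Top feasible selections:
- 3×#1 + 1×#2: length 8, value 116
- 2×#1 + 1×#2: length 6, value 90
- 3×#1: length 6, value 78
- 1×#1 + 1×#2 + 1×#3: length 16, value 68
Best: 116 score.

116 score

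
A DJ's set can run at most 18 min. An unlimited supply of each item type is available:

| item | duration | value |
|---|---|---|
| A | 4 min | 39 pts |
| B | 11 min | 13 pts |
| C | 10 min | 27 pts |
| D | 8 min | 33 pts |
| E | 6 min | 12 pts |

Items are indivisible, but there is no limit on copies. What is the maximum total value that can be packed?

156 pts

Best value-per-unit is A at 39/4, and filling with it alone uses duration 4×4=16. No mix of the others beats 4×39 = 156.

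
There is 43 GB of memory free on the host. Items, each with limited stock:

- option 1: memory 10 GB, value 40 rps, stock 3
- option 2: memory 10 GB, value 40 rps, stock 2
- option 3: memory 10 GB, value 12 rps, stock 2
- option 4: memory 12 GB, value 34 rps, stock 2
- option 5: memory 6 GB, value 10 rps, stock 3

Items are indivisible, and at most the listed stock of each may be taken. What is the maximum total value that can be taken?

160 rps

Top feasible selections:
- 2×option 1 + 2×option 2: memory 40, value 160
- 3×option 1 + 1×option 2: memory 40, value 160
- 1×option 1 + 2×option 2 + 1×option 4: memory 42, value 154
Best: 160 rps.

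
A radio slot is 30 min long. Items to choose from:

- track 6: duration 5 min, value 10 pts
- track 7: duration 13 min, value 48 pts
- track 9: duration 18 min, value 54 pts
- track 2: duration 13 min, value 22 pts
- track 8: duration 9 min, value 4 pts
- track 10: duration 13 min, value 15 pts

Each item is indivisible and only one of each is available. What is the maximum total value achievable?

70 pts

Check high-value combinations within 30 min:
- track 7+track 2: duration 13+13=26, value 48+22=70
- track 6+track 9: duration 5+18=23, value 10+54=64
- track 7+track 10: duration 13+13=26, value 48+15=63
- track 6+track 7+track 8: duration 5+13+9=27, value 10+48+4=62
Best: 70 pts.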